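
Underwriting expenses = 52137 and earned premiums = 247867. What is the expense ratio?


Expense ratio = expenses / premiums
= 52137 / 247867
= 0.2103


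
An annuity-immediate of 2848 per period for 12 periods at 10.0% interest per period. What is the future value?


FV = PMT * ((1+i)^n - 1) / i
= 2848 * ((1.1)^12 - 1) / 0.1
= 2848 * (3.138428 - 1) / 0.1
= 60902.4402


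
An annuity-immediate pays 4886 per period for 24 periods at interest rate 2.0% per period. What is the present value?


PV = PMT * (1 - (1+i)^(-n)) / i
= 4886 * (1 - (1+0.02)^(-24)) / 0.02
= 4886 * (1 - 0.621721) / 0.02
= 4886 * 18.913926
= 92413.4405


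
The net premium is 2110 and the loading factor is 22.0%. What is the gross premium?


Gross = net * (1 + loading)
= 2110 * (1 + 0.22)
= 2110 * 1.22
= 2574.2


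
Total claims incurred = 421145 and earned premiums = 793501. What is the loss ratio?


Loss ratio = claims / premiums
= 421145 / 793501
= 0.5307


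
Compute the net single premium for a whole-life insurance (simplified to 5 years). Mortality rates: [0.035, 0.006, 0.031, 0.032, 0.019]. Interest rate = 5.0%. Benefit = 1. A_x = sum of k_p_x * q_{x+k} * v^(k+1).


v = 0.952381
Year 0: k_p_x=1.0, q=0.035, term=0.033333
Year 1: k_p_x=0.965, q=0.006, term=0.005252
Year 2: k_p_x=0.95921, q=0.031, term=0.025687
Year 3: k_p_x=0.929474, q=0.032, term=0.02447
Year 4: k_p_x=0.899731, q=0.019, term=0.013394
A_x = 0.1021


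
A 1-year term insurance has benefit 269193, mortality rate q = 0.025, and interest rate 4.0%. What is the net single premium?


NSP = benefit * q * v
v = 1/(1+i) = 0.961538
NSP = 269193 * 0.025 * 0.961538
= 6470.9856


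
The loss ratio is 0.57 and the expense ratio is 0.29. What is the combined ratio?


Combined ratio = loss ratio + expense ratio
= 0.57 + 0.29
= 0.86


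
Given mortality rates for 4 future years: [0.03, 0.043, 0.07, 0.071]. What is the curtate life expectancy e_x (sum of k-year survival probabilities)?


e_x = sum_{k=1}^{n} k_p_x
k_p_x values:
  1_p_x = 0.97
  2_p_x = 0.92829
  3_p_x = 0.86331
  4_p_x = 0.802015
e_x = 3.5636


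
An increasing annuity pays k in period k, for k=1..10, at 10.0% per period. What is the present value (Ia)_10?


(Ia)_n = sum_{k=1}^{n} k * v^k, v = 1/(1+i)
v = 0.909091
Sum computed term by term:
(Ia)_10 = 29.0359


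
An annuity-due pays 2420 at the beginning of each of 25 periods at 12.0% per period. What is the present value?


PV_due = PMT * (1-(1+i)^(-n))/i * (1+i)
PV_immediate = 18980.3967
PV_due = 18980.3967 * 1.12
= 21258.0442


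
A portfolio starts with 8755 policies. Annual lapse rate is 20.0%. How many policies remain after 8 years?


remaining = initial * (1 - lapse)^years
= 8755 * (1 - 0.2)^8
= 8755 * 0.167772
= 1468.8453


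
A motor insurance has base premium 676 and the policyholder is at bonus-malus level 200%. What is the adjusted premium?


adjusted = base * BM_level / 100
= 676 * 200 / 100
= 676 * 2.0
= 1352.0


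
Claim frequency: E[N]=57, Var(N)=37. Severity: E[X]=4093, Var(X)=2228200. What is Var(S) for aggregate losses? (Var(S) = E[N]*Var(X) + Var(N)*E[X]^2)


Var(S) = E[N]*Var(X) + Var(N)*E[X]^2
= 57*2228200 + 37*4093^2
= 127007400 + 619848013
= 7.4686e+08


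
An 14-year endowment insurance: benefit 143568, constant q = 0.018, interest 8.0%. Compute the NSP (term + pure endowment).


Term component = 19407.6597
Pure endowment = 14_p_x * v^14 * benefit = 0.775463 * 0.340461 * 143568 = 37904.075
NSP = 57311.7347


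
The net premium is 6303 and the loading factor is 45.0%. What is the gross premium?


Gross = net * (1 + loading)
= 6303 * (1 + 0.45)
= 6303 * 1.45
= 9139.35


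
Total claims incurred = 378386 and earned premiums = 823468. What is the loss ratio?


Loss ratio = claims / premiums
= 378386 / 823468
= 0.4595


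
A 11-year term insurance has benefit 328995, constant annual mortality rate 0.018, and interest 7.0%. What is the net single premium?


NSP = benefit * sum_{k=0}^{n-1} k_p_x * q * v^(k+1)
With constant q=0.018, v=0.934579
Sum = 0.124967
NSP = 328995 * 0.124967
= 41113.5698


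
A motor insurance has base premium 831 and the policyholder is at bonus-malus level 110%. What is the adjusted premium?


adjusted = base * BM_level / 100
= 831 * 110 / 100
= 831 * 1.1
= 914.1


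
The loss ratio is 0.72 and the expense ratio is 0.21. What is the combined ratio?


Combined ratio = loss ratio + expense ratio
= 0.72 + 0.21
= 0.93


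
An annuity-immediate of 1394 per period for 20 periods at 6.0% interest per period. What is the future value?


FV = PMT * ((1+i)^n - 1) / i
= 1394 * ((1.06)^20 - 1) / 0.06
= 1394 * (3.207135 - 1) / 0.06
= 51279.1141


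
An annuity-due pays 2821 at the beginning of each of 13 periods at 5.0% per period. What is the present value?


PV_due = PMT * (1-(1+i)^(-n))/i * (1+i)
PV_immediate = 26499.2694
PV_due = 26499.2694 * 1.05
= 27824.2329


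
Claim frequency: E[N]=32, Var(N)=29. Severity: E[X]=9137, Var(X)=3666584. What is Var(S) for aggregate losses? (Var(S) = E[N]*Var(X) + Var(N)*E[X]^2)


Var(S) = E[N]*Var(X) + Var(N)*E[X]^2
= 32*3666584 + 29*9137^2
= 117330688 + 2421058301
= 2.5384e+09


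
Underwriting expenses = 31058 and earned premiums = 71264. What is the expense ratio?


Expense ratio = expenses / premiums
= 31058 / 71264
= 0.4358


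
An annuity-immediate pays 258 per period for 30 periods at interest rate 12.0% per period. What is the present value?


PV = PMT * (1 - (1+i)^(-n)) / i
= 258 * (1 - (1+0.12)^(-30)) / 0.12
= 258 * (1 - 0.033378) / 0.12
= 258 * 8.055184
= 2078.2375


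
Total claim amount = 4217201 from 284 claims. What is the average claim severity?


severity = total / number
= 4217201 / 284
= 14849.2993


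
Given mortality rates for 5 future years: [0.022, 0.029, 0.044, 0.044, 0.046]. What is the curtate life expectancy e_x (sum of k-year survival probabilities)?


e_x = sum_{k=1}^{n} k_p_x
k_p_x values:
  1_p_x = 0.978
  2_p_x = 0.949638
  3_p_x = 0.907854
  4_p_x = 0.867908
  5_p_x = 0.827985
e_x = 4.5314


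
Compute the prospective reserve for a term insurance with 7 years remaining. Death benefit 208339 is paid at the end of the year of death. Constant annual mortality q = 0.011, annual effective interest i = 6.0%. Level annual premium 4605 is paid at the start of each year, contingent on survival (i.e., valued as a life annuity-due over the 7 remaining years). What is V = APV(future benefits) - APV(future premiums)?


v = 1/(1+i) = 0.943396
APV(future benefits) per unit = sum_{k=0}^{6} k_p_x * q * v^(k+1) = 0.059569
APV(future benefits) = 208339 * 0.059569 = 12410.6169
Life annuity-due factor ä_{x:7} = sum_{k=0}^{6} k_p_x * v^k = 5.740318
APV(future premiums) = 4605 * 5.740318 = 26434.1657
V = 12410.6169 - 26434.1657
= -14023.5488


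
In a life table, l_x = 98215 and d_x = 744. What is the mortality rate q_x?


q_x = d_x / l_x
= 744 / 98215
= 0.0076


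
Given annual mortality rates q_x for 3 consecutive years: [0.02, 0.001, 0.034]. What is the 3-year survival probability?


p_k = 1 - q_k for each year
Survival = product of (1 - q_k)
= 0.98 * 0.999 * 0.966
= 0.9457


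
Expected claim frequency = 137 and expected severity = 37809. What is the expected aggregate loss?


E[S] = E[N] * E[X]
= 137 * 37809
= 5.1798e+06


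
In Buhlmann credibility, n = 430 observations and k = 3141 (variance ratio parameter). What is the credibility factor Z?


Z = n / (n + k)
= 430 / (430 + 3141)
= 430 / 3571
= 0.1204


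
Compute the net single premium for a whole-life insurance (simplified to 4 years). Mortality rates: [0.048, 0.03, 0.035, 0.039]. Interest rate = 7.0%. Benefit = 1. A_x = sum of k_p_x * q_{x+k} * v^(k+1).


v = 0.934579
Year 0: k_p_x=1.0, q=0.048, term=0.04486
Year 1: k_p_x=0.952, q=0.03, term=0.024945
Year 2: k_p_x=0.92344, q=0.035, term=0.026383
Year 3: k_p_x=0.89112, q=0.039, term=0.026513
A_x = 0.1227


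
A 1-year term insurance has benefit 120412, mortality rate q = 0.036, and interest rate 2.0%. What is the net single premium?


NSP = benefit * q * v
v = 1/(1+i) = 0.980392
NSP = 120412 * 0.036 * 0.980392
= 4249.8353


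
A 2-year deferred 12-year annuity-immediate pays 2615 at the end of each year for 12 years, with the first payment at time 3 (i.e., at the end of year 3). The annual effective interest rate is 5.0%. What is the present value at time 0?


PV at time 2 of the 12-year annuity-immediate:
a_n = 2615 * (1-(1+0.05)^(-12))/0.05 = 23177.403
Discount back 2 years to time 0:
PV = 23177.403 * (1+0.05)^(-2)
= 23177.403 * 0.907029
= 21022.5878


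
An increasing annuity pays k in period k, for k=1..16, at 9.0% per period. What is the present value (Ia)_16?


(Ia)_n = sum_{k=1}^{n} k * v^k, v = 1/(1+i)
v = 0.917431
Sum computed term by term:
(Ia)_16 = 55.8975


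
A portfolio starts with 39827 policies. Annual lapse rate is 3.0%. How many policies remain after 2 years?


remaining = initial * (1 - lapse)^years
= 39827 * (1 - 0.03)^2
= 39827 * 0.9409
= 37473.2243


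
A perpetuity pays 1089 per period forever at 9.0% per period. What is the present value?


PV = PMT / i
= 1089 / 0.09
= 12100.0


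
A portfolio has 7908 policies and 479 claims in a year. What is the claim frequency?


frequency = claims / policies
= 479 / 7908
= 0.0606


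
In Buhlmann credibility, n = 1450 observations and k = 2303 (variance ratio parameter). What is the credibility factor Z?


Z = n / (n + k)
= 1450 / (1450 + 2303)
= 1450 / 3753
= 0.3864


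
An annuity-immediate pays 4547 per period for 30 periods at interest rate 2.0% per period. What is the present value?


PV = PMT * (1 - (1+i)^(-n)) / i
= 4547 * (1 - (1+0.02)^(-30)) / 0.02
= 4547 * (1 - 0.552071) / 0.02
= 4547 * 22.396456
= 101836.6834


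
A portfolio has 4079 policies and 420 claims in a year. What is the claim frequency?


frequency = claims / policies
= 420 / 4079
= 0.103


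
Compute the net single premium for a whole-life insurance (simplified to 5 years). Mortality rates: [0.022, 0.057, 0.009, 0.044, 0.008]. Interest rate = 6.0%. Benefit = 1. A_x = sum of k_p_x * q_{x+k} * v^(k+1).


v = 0.943396
Year 0: k_p_x=1.0, q=0.022, term=0.020755
Year 1: k_p_x=0.978, q=0.057, term=0.049614
Year 2: k_p_x=0.922254, q=0.009, term=0.006969
Year 3: k_p_x=0.913954, q=0.044, term=0.031853
Year 4: k_p_x=0.87374, q=0.008, term=0.005223
A_x = 0.1144


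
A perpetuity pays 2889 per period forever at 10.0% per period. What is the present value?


PV = PMT / i
= 2889 / 0.1
= 28890.0


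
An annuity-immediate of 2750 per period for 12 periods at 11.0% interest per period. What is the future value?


FV = PMT * ((1+i)^n - 1) / i
= 2750 * ((1.11)^12 - 1) / 0.11
= 2750 * (3.498451 - 1) / 0.11
= 62461.2649


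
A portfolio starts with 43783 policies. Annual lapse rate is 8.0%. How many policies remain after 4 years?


remaining = initial * (1 - lapse)^years
= 43783 * (1 - 0.08)^4
= 43783 * 0.716393
= 31365.833


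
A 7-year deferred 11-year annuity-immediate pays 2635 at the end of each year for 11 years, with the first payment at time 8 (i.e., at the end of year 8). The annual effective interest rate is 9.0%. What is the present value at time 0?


PV at time 7 of the 11-year annuity-immediate:
a_n = 2635 * (1-(1+0.09)^(-11))/0.09 = 17931.6771
Discount back 7 years to time 0:
PV = 17931.6771 * (1+0.09)^(-7)
= 17931.6771 * 0.547034
= 9809.2414


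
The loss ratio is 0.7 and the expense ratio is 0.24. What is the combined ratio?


Combined ratio = loss ratio + expense ratio
= 0.7 + 0.24
= 0.94


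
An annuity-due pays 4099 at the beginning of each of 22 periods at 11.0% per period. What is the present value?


PV_due = PMT * (1-(1+i)^(-n))/i * (1+i)
PV_immediate = 33512.3545
PV_due = 33512.3545 * 1.11
= 37198.7135


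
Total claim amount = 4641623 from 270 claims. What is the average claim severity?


severity = total / number
= 4641623 / 270
= 17191.1963


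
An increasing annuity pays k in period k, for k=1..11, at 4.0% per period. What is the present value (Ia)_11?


(Ia)_n = sum_{k=1}^{n} k * v^k, v = 1/(1+i)
v = 0.961538
Sum computed term by term:
(Ia)_11 = 49.1376


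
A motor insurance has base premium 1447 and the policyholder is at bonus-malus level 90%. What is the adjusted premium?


adjusted = base * BM_level / 100
= 1447 * 90 / 100
= 1447 * 0.9
= 1302.3


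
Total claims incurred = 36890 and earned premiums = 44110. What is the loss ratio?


Loss ratio = claims / premiums
= 36890 / 44110
= 0.8363


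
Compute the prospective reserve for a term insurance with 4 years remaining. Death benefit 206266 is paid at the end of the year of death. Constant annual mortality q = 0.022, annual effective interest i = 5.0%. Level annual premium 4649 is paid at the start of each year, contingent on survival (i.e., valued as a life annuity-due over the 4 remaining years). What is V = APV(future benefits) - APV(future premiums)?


v = 1/(1+i) = 0.952381
APV(future benefits) per unit = sum_{k=0}^{3} k_p_x * q * v^(k+1) = 0.075576
APV(future benefits) = 206266 * 0.075576 = 15588.8491
Life annuity-due factor ä_{x:4} = sum_{k=0}^{3} k_p_x * v^k = 3.607057
APV(future premiums) = 4649 * 3.607057 = 16769.2088
V = 15588.8491 - 16769.2088
= -1180.3596


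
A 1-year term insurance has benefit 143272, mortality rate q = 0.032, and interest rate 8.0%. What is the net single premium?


NSP = benefit * q * v
v = 1/(1+i) = 0.925926
NSP = 143272 * 0.032 * 0.925926
= 4245.0963


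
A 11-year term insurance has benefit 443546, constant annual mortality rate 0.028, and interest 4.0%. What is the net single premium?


NSP = benefit * sum_{k=0}^{n-1} k_p_x * q * v^(k+1)
With constant q=0.028, v=0.961538
Sum = 0.216055
NSP = 443546 * 0.216055
= 95830.5436


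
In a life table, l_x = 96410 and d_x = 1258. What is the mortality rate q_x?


q_x = d_x / l_x
= 1258 / 96410
= 0.013


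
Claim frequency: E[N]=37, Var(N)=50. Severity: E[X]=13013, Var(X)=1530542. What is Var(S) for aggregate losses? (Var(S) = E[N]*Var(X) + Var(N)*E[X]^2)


Var(S) = E[N]*Var(X) + Var(N)*E[X]^2
= 37*1530542 + 50*13013^2
= 56630054 + 8466908450
= 8.5235e+09


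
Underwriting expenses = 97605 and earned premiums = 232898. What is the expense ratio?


Expense ratio = expenses / premiums
= 97605 / 232898
= 0.4191


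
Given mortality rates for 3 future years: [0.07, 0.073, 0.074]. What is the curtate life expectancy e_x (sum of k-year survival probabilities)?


e_x = sum_{k=1}^{n} k_p_x
k_p_x values:
  1_p_x = 0.93
  2_p_x = 0.86211
  3_p_x = 0.798314
e_x = 2.5904


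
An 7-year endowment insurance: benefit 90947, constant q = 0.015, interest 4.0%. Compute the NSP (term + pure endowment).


Term component = 7847.1893
Pure endowment = 7_p_x * v^7 * benefit = 0.899609 * 0.759918 * 90947 = 62173.9724
NSP = 70021.1618


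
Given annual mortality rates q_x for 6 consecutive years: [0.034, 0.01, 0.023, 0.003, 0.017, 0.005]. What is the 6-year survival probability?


p_k = 1 - q_k for each year
Survival = product of (1 - q_k)
= 0.966 * 0.99 * 0.977 * 0.997 * 0.983 * 0.995
= 0.9111


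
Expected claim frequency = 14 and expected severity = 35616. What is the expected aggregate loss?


E[S] = E[N] * E[X]
= 14 * 35616
= 498624


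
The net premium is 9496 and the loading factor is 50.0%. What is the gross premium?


Gross = net * (1 + loading)
= 9496 * (1 + 0.5)
= 9496 * 1.5
= 14244.0


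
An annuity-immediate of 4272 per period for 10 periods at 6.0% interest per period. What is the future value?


FV = PMT * ((1+i)^n - 1) / i
= 4272 * ((1.06)^10 - 1) / 0.06
= 4272 * (1.790848 - 1) / 0.06
= 56308.356


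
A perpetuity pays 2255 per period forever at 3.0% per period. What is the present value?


PV = PMT / i
= 2255 / 0.03
= 75166.6667


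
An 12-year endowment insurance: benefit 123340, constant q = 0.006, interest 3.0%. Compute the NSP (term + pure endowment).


Term component = 7143.1513
Pure endowment = 12_p_x * v^12 * benefit = 0.930329 * 0.70138 * 123340 = 80481.092
NSP = 87624.2433


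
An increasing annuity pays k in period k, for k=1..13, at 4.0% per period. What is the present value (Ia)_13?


(Ia)_n = sum_{k=1}^{n} k * v^k, v = 1/(1+i)
v = 0.961538
Sum computed term by term:
(Ia)_13 = 64.4403


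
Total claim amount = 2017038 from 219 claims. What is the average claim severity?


severity = total / number
= 2017038 / 219
= 9210.2192


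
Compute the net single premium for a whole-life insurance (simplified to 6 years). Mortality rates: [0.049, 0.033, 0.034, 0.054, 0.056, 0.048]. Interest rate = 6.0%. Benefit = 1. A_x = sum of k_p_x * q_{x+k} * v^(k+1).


v = 0.943396
Year 0: k_p_x=1.0, q=0.049, term=0.046226
Year 1: k_p_x=0.951, q=0.033, term=0.027931
Year 2: k_p_x=0.919617, q=0.034, term=0.026252
Year 3: k_p_x=0.88835, q=0.054, term=0.037997
Year 4: k_p_x=0.840379, q=0.056, term=0.035167
Year 5: k_p_x=0.793318, q=0.048, term=0.026844
A_x = 0.2004


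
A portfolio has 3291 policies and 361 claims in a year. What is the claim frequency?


frequency = claims / policies
= 361 / 3291
= 0.1097


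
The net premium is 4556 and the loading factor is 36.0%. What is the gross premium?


Gross = net * (1 + loading)
= 4556 * (1 + 0.36)
= 4556 * 1.36
= 6196.16


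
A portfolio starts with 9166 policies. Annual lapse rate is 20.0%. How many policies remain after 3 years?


remaining = initial * (1 - lapse)^years
= 9166 * (1 - 0.2)^3
= 9166 * 0.512
= 4692.992


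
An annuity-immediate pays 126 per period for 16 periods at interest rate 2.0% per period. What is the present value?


PV = PMT * (1 - (1+i)^(-n)) / i
= 126 * (1 - (1+0.02)^(-16)) / 0.02
= 126 * (1 - 0.728446) / 0.02
= 126 * 13.577709
= 1710.7914


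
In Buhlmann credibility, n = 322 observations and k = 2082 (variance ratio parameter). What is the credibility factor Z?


Z = n / (n + k)
= 322 / (322 + 2082)
= 322 / 2404
= 0.1339


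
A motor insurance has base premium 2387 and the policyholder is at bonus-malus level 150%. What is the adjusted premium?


adjusted = base * BM_level / 100
= 2387 * 150 / 100
= 2387 * 1.5
= 3580.5


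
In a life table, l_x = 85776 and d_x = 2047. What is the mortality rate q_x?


q_x = d_x / l_x
= 2047 / 85776
= 0.0239


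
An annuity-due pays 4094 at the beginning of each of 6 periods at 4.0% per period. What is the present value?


PV_due = PMT * (1-(1+i)^(-n))/i * (1+i)
PV_immediate = 21461.3083
PV_due = 21461.3083 * 1.04
= 22319.7606


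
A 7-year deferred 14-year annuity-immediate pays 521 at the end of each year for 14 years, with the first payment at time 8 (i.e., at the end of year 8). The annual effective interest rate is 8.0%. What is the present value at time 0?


PV at time 7 of the 14-year annuity-immediate:
a_n = 521 * (1-(1+0.08)^(-14))/0.08 = 4295.2475
Discount back 7 years to time 0:
PV = 4295.2475 * (1+0.08)^(-7)
= 4295.2475 * 0.58349
= 2506.2356


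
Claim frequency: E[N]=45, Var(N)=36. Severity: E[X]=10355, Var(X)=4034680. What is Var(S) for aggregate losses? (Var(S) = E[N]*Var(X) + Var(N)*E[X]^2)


Var(S) = E[N]*Var(X) + Var(N)*E[X]^2
= 45*4034680 + 36*10355^2
= 181560600 + 3860136900
= 4.0417e+09


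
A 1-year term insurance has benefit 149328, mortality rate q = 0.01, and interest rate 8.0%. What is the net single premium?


NSP = benefit * q * v
v = 1/(1+i) = 0.925926
NSP = 149328 * 0.01 * 0.925926
= 1382.6667


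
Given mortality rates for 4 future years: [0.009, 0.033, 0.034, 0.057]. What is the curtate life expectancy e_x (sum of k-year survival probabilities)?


e_x = sum_{k=1}^{n} k_p_x
k_p_x values:
  1_p_x = 0.991
  2_p_x = 0.958297
  3_p_x = 0.925715
  4_p_x = 0.872949
e_x = 3.748


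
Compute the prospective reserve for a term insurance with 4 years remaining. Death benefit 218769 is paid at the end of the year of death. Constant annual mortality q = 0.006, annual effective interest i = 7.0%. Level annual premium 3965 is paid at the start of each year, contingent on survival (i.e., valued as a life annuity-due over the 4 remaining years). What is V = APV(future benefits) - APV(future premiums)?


v = 1/(1+i) = 0.934579
APV(future benefits) per unit = sum_{k=0}^{3} k_p_x * q * v^(k+1) = 0.020151
APV(future benefits) = 218769 * 0.020151 = 4408.4857
Life annuity-due factor ä_{x:4} = sum_{k=0}^{3} k_p_x * v^k = 3.593653
APV(future premiums) = 3965 * 3.593653 = 14248.8356
V = 4408.4857 - 14248.8356
= -9840.3499


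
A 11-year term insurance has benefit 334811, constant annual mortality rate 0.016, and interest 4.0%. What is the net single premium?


NSP = benefit * sum_{k=0}^{n-1} k_p_x * q * v^(k+1)
With constant q=0.016, v=0.961538
Sum = 0.130293
NSP = 334811 * 0.130293
= 43623.4327


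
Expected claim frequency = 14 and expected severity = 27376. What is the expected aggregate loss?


E[S] = E[N] * E[X]
= 14 * 27376
= 383264


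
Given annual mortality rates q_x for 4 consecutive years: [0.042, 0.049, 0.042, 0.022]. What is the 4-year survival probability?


p_k = 1 - q_k for each year
Survival = product of (1 - q_k)
= 0.958 * 0.951 * 0.958 * 0.978
= 0.8536


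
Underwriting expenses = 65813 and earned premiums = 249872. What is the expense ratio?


Expense ratio = expenses / premiums
= 65813 / 249872
= 0.2634


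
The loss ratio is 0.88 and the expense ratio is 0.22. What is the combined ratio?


Combined ratio = loss ratio + expense ratio
= 0.88 + 0.22
= 1.1


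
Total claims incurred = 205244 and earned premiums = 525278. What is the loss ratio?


Loss ratio = claims / premiums
= 205244 / 525278
= 0.3907


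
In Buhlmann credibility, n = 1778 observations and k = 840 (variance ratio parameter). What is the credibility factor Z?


Z = n / (n + k)
= 1778 / (1778 + 840)
= 1778 / 2618
= 0.6791


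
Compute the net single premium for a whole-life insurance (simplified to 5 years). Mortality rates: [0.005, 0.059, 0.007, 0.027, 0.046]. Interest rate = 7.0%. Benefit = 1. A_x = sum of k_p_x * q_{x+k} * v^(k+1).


v = 0.934579
Year 0: k_p_x=1.0, q=0.005, term=0.004673
Year 1: k_p_x=0.995, q=0.059, term=0.051275
Year 2: k_p_x=0.936295, q=0.007, term=0.00535
Year 3: k_p_x=0.929741, q=0.027, term=0.019151
Year 4: k_p_x=0.904638, q=0.046, term=0.02967
A_x = 0.1101


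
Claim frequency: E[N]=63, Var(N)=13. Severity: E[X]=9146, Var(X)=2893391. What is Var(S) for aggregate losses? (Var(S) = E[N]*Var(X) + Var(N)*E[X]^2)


Var(S) = E[N]*Var(X) + Var(N)*E[X]^2
= 63*2893391 + 13*9146^2
= 182283633 + 1087441108
= 1.2697e+09


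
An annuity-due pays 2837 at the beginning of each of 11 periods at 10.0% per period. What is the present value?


PV_due = PMT * (1-(1+i)^(-n))/i * (1+i)
PV_immediate = 18426.4881
PV_due = 18426.4881 * 1.1
= 20269.1369


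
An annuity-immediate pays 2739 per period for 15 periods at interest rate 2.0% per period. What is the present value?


PV = PMT * (1 - (1+i)^(-n)) / i
= 2739 * (1 - (1+0.02)^(-15)) / 0.02
= 2739 * (1 - 0.743015) / 0.02
= 2739 * 12.849264
= 35194.1327


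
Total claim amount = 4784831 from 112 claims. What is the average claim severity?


severity = total / number
= 4784831 / 112
= 42721.7054


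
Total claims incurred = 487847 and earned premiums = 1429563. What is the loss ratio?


Loss ratio = claims / premiums
= 487847 / 1429563
= 0.3413


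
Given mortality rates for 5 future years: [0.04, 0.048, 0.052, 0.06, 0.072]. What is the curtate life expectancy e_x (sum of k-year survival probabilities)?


e_x = sum_{k=1}^{n} k_p_x
k_p_x values:
  1_p_x = 0.96
  2_p_x = 0.91392
  3_p_x = 0.866396
  4_p_x = 0.814412
  5_p_x = 0.755775
e_x = 4.3105


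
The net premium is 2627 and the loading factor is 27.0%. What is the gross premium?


Gross = net * (1 + loading)
= 2627 * (1 + 0.27)
= 2627 * 1.27
= 3336.29


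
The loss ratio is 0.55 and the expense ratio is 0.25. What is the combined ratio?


Combined ratio = loss ratio + expense ratio
= 0.55 + 0.25
= 0.8


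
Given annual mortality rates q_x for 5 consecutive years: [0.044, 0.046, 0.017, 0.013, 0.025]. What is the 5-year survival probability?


p_k = 1 - q_k for each year
Survival = product of (1 - q_k)
= 0.956 * 0.954 * 0.983 * 0.987 * 0.975
= 0.8627


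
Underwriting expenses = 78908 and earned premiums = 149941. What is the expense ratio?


Expense ratio = expenses / premiums
= 78908 / 149941
= 0.5263


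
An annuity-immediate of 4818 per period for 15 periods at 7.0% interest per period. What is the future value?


FV = PMT * ((1+i)^n - 1) / i
= 4818 * ((1.07)^15 - 1) / 0.07
= 4818 * (2.759032 - 1) / 0.07
= 121071.628


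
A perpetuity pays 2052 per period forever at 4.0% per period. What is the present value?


PV = PMT / i
= 2052 / 0.04
= 51300.0


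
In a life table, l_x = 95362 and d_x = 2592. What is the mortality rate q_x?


q_x = d_x / l_x
= 2592 / 95362
= 0.0272


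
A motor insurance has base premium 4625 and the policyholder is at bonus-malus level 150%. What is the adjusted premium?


adjusted = base * BM_level / 100
= 4625 * 150 / 100
= 4625 * 1.5
= 6937.5


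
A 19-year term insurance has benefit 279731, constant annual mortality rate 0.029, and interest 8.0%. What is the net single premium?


NSP = benefit * sum_{k=0}^{n-1} k_p_x * q * v^(k+1)
With constant q=0.029, v=0.925926
Sum = 0.230811
NSP = 279731 * 0.230811
= 64564.9974


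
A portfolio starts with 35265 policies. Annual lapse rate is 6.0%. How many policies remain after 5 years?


remaining = initial * (1 - lapse)^years
= 35265 * (1 - 0.06)^5
= 35265 * 0.733904
= 25881.1253


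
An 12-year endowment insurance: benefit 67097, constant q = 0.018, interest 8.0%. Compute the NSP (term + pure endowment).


Term component = 8388.417
Pure endowment = 12_p_x * v^12 * benefit = 0.804151 * 0.397114 * 67097 = 21426.7297
NSP = 29815.1467


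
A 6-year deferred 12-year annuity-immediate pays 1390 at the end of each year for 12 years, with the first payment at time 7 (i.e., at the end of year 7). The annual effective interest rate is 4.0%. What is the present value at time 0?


PV at time 6 of the 12-year annuity-immediate:
a_n = 1390 * (1-(1+0.04)^(-12))/0.04 = 13045.2525
Discount back 6 years to time 0:
PV = 13045.2525 * (1+0.04)^(-6)
= 13045.2525 * 0.790315
= 10309.8526


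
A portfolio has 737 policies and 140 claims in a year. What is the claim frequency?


frequency = claims / policies
= 140 / 737
= 0.19


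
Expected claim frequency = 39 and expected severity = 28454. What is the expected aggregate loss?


E[S] = E[N] * E[X]
= 39 * 28454
= 1.1097e+06


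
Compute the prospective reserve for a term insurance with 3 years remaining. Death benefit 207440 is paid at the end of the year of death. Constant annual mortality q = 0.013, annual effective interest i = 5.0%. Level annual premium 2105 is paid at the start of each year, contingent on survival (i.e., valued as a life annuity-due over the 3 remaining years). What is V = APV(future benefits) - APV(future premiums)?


v = 1/(1+i) = 0.952381
APV(future benefits) per unit = sum_{k=0}^{2} k_p_x * q * v^(k+1) = 0.034959
APV(future benefits) = 207440 * 0.034959 = 7251.8653
Life annuity-due factor ä_{x:3} = sum_{k=0}^{2} k_p_x * v^k = 2.8236
APV(future premiums) = 2105 * 2.8236 = 5943.678
V = 7251.8653 - 5943.678
= 1308.1873


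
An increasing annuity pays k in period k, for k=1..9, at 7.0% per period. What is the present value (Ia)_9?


(Ia)_n = sum_{k=1}^{n} k * v^k, v = 1/(1+i)
v = 0.934579
Sum computed term by term:
(Ia)_9 = 29.6556


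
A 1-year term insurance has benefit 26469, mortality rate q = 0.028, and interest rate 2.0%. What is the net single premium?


NSP = benefit * q * v
v = 1/(1+i) = 0.980392
NSP = 26469 * 0.028 * 0.980392
= 726.6


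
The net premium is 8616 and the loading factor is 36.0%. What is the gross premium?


Gross = net * (1 + loading)
= 8616 * (1 + 0.36)
= 8616 * 1.36
= 11717.76


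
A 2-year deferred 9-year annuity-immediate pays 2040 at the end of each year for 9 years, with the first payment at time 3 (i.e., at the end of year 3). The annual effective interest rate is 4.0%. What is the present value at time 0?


PV at time 2 of the 9-year annuity-immediate:
a_n = 2040 * (1-(1+0.04)^(-9))/0.04 = 15168.0765
Discount back 2 years to time 0:
PV = 15168.0765 * (1+0.04)^(-2)
= 15168.0765 * 0.924556
= 14023.7394


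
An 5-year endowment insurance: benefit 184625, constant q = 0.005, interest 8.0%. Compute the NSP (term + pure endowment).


Term component = 3651.9052
Pure endowment = 5_p_x * v^5 * benefit = 0.975249 * 0.680583 * 184625 = 122542.6124
NSP = 126194.5176


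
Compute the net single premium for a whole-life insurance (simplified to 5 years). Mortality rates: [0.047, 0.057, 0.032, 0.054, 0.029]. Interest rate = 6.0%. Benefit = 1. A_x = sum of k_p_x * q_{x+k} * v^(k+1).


v = 0.943396
Year 0: k_p_x=1.0, q=0.047, term=0.04434
Year 1: k_p_x=0.953, q=0.057, term=0.048345
Year 2: k_p_x=0.898679, q=0.032, term=0.024146
Year 3: k_p_x=0.869921, q=0.054, term=0.037209
Year 4: k_p_x=0.822946, q=0.029, term=0.017834
A_x = 0.1719


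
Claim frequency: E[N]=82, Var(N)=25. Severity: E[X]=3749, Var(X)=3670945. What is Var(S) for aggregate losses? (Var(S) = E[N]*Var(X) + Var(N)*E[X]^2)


Var(S) = E[N]*Var(X) + Var(N)*E[X]^2
= 82*3670945 + 25*3749^2
= 301017490 + 351375025
= 6.5239e+08


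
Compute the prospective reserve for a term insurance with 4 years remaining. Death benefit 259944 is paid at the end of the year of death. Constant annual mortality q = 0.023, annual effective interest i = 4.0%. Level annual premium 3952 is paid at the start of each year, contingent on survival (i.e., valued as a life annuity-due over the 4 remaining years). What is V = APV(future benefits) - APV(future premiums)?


v = 1/(1+i) = 0.961538
APV(future benefits) per unit = sum_{k=0}^{3} k_p_x * q * v^(k+1) = 0.080743
APV(future benefits) = 259944 * 0.080743 = 20988.6963
Life annuity-due factor ä_{x:4} = sum_{k=0}^{3} k_p_x * v^k = 3.650994
APV(future premiums) = 3952 * 3.650994 = 14428.73
V = 20988.6963 - 14428.73
= 6559.9664


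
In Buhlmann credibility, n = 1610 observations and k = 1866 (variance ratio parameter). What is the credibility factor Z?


Z = n / (n + k)
= 1610 / (1610 + 1866)
= 1610 / 3476
= 0.4632


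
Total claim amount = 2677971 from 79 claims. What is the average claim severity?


severity = total / number
= 2677971 / 79
= 33898.3671


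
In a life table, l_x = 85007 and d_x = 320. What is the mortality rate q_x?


q_x = d_x / l_x
= 320 / 85007
= 0.0038


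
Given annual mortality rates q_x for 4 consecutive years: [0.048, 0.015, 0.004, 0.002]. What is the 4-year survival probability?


p_k = 1 - q_k for each year
Survival = product of (1 - q_k)
= 0.952 * 0.985 * 0.996 * 0.998
= 0.9321


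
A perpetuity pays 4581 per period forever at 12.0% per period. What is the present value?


PV = PMT / i
= 4581 / 0.12
= 38175.0


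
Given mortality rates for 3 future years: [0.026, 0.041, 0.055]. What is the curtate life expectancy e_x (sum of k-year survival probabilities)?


e_x = sum_{k=1}^{n} k_p_x
k_p_x values:
  1_p_x = 0.974
  2_p_x = 0.934066
  3_p_x = 0.882692
e_x = 2.7908


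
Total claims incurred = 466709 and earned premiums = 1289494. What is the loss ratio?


Loss ratio = claims / premiums
= 466709 / 1289494
= 0.3619


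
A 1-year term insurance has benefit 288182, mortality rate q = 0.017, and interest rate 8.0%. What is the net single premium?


NSP = benefit * q * v
v = 1/(1+i) = 0.925926
NSP = 288182 * 0.017 * 0.925926
= 4536.1981


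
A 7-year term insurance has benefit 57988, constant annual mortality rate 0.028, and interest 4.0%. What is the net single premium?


NSP = benefit * sum_{k=0}^{n-1} k_p_x * q * v^(k+1)
With constant q=0.028, v=0.961538
Sum = 0.155269
NSP = 57988 * 0.155269
= 9003.7559


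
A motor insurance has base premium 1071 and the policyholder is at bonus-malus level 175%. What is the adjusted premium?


adjusted = base * BM_level / 100
= 1071 * 175 / 100
= 1071 * 1.75
= 1874.25


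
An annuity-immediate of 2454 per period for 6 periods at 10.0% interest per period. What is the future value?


FV = PMT * ((1+i)^n - 1) / i
= 2454 * ((1.1)^6 - 1) / 0.1
= 2454 * (1.771561 - 1) / 0.1
= 18934.1069


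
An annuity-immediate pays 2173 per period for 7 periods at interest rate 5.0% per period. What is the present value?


PV = PMT * (1 - (1+i)^(-n)) / i
= 2173 * (1 - (1+0.05)^(-7)) / 0.05
= 2173 * (1 - 0.710681) / 0.05
= 2173 * 5.786373
= 12573.7894


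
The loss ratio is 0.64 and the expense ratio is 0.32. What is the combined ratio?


Combined ratio = loss ratio + expense ratio
= 0.64 + 0.32
= 0.96


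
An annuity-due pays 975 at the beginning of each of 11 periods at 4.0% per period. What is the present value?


PV_due = PMT * (1-(1+i)^(-n))/i * (1+i)
PV_immediate = 8541.4648
PV_due = 8541.4648 * 1.04
= 8883.1234


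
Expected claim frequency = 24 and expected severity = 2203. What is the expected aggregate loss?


E[S] = E[N] * E[X]
= 24 * 2203
= 52872


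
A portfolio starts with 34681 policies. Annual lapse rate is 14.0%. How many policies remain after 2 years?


remaining = initial * (1 - lapse)^years
= 34681 * (1 - 0.14)^2
= 34681 * 0.7396
= 25650.0676


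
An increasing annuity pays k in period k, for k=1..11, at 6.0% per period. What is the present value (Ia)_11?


(Ia)_n = sum_{k=1}^{n} k * v^k, v = 1/(1+i)
v = 0.943396
Sum computed term by term:
(Ia)_11 = 42.7571


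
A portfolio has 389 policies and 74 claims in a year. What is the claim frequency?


frequency = claims / policies
= 74 / 389
= 0.1902


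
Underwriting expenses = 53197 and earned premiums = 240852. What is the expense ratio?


Expense ratio = expenses / premiums
= 53197 / 240852
= 0.2209


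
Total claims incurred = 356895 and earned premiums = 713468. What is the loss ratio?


Loss ratio = claims / premiums
= 356895 / 713468
= 0.5002


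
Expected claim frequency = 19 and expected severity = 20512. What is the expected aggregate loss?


E[S] = E[N] * E[X]
= 19 * 20512
= 389728


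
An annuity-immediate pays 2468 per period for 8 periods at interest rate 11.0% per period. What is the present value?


PV = PMT * (1 - (1+i)^(-n)) / i
= 2468 * (1 - (1+0.11)^(-8)) / 0.11
= 2468 * (1 - 0.433926) / 0.11
= 2468 * 5.146123
= 12700.631


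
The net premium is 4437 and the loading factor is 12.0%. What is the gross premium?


Gross = net * (1 + loading)
= 4437 * (1 + 0.12)
= 4437 * 1.12
= 4969.44


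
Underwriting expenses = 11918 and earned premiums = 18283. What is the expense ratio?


Expense ratio = expenses / premiums
= 11918 / 18283
= 0.6519


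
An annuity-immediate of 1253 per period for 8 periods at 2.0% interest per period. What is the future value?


FV = PMT * ((1+i)^n - 1) / i
= 1253 * ((1.02)^8 - 1) / 0.02
= 1253 * (1.171659 - 1) / 0.02
= 10754.4602


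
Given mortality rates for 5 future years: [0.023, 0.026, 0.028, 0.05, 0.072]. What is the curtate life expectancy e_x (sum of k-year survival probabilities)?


e_x = sum_{k=1}^{n} k_p_x
k_p_x values:
  1_p_x = 0.977
  2_p_x = 0.951598
  3_p_x = 0.924953
  4_p_x = 0.878706
  5_p_x = 0.815439
e_x = 4.5477


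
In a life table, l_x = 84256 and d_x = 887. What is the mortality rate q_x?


q_x = d_x / l_x
= 887 / 84256
= 0.0105


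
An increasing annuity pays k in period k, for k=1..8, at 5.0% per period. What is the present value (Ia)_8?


(Ia)_n = sum_{k=1}^{n} k * v^k, v = 1/(1+i)
v = 0.952381
Sum computed term by term:
(Ia)_8 = 27.4332


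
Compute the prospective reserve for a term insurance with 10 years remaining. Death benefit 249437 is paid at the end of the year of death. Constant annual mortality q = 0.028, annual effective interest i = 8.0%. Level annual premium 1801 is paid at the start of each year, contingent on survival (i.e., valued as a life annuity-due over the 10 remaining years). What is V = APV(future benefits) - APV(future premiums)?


v = 1/(1+i) = 0.925926
APV(future benefits) per unit = sum_{k=0}^{9} k_p_x * q * v^(k+1) = 0.168861
APV(future benefits) = 249437 * 0.168861 = 42120.2175
Life annuity-due factor ä_{x:10} = sum_{k=0}^{9} k_p_x * v^k = 6.513216
APV(future premiums) = 1801 * 6.513216 = 11730.3013
V = 42120.2175 - 11730.3013
= 30389.9162


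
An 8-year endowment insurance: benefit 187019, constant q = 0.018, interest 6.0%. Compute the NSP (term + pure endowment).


Term component = 19742.4516
Pure endowment = 8_p_x * v^8 * benefit = 0.864753 * 0.627412 * 187019 = 101468.3763
NSP = 121210.8279


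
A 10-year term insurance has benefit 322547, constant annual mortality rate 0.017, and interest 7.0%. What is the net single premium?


NSP = benefit * sum_{k=0}^{n-1} k_p_x * q * v^(k+1)
With constant q=0.017, v=0.934579
Sum = 0.111721
NSP = 322547 * 0.111721
= 36035.3568


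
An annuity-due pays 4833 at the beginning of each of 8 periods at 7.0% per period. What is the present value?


PV_due = PMT * (1-(1+i)^(-n))/i * (1+i)
PV_immediate = 28859.2857
PV_due = 28859.2857 * 1.07
= 30879.4357


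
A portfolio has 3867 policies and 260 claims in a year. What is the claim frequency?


frequency = claims / policies
= 260 / 3867
= 0.0672


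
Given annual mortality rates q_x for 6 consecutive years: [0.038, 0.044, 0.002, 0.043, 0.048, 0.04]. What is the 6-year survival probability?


p_k = 1 - q_k for each year
Survival = product of (1 - q_k)
= 0.962 * 0.956 * 0.998 * 0.957 * 0.952 * 0.96
= 0.8028


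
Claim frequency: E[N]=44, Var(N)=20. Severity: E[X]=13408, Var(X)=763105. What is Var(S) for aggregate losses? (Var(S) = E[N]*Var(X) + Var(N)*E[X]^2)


Var(S) = E[N]*Var(X) + Var(N)*E[X]^2
= 44*763105 + 20*13408^2
= 33576620 + 3595489280
= 3.6291e+09


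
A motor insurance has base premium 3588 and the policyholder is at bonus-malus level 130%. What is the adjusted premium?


adjusted = base * BM_level / 100
= 3588 * 130 / 100
= 3588 * 1.3
= 4664.4


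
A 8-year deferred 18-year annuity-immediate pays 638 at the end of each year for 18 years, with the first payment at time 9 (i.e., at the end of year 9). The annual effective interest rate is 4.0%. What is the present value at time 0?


PV at time 8 of the 18-year annuity-immediate:
a_n = 638 * (1-(1+0.04)^(-18))/0.04 = 8076.6315
Discount back 8 years to time 0:
PV = 8076.6315 * (1+0.04)^(-8)
= 8076.6315 * 0.73069
= 5901.5155


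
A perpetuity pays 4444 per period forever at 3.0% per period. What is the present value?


PV = PMT / i
= 4444 / 0.03
= 148133.3333


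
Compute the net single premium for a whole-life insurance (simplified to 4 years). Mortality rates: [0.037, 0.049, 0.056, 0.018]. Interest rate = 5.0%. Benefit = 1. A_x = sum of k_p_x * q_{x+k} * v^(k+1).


v = 0.952381
Year 0: k_p_x=1.0, q=0.037, term=0.035238
Year 1: k_p_x=0.963, q=0.049, term=0.0428
Year 2: k_p_x=0.915813, q=0.056, term=0.044302
Year 3: k_p_x=0.864527, q=0.018, term=0.012802
A_x = 0.1351


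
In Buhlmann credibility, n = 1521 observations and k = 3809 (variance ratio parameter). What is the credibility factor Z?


Z = n / (n + k)
= 1521 / (1521 + 3809)
= 1521 / 5330
= 0.2854


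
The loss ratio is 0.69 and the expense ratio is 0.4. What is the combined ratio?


Combined ratio = loss ratio + expense ratio
= 0.69 + 0.4
= 1.09


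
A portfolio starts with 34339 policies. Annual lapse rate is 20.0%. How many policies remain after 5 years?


remaining = initial * (1 - lapse)^years
= 34339 * (1 - 0.2)^5
= 34339 * 0.32768
= 11252.2035
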